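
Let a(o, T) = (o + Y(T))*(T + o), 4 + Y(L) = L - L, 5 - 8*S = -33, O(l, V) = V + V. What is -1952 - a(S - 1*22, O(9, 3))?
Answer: -35057/16 ≈ -2191.1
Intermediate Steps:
O(l, V) = 2*V
S = 19/4 (S = 5/8 - ⅛*(-33) = 5/8 + 33/8 = 19/4 ≈ 4.7500)
Y(L) = -4 (Y(L) = -4 + (L - L) = -4 + 0 = -4)
a(o, T) = (-4 + o)*(T + o) (a(o, T) = (o - 4)*(T + o) = (-4 + o)*(T + o))
-1952 - a(S - 1*22, O(9, 3)) = -1952 - ((19/4 - 1*22)² - 8*3 - 4*(19/4 - 1*22) + (2*3)*(19/4 - 1*22)) = -1952 - ((19/4 - 22)² - 4*6 - 4*(19/4 - 22) + 6*(19/4 - 22)) = -1952 - ((-69/4)² - 24 - 4*(-69/4) + 6*(-69/4)) = -1952 - (4761/16 - 24 + 69 - 207/2) = -1952 - 1*3825/16 = -1952 - 3825/16 = -35057/16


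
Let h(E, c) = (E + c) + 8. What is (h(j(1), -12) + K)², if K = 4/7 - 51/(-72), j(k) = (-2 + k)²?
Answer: 83521/28224 ≈ 2.9592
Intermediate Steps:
h(E, c) = 8 + E + c
K = 215/168 (K = 4*(⅐) - 51*(-1/72) = 4/7 + 17/24 = 215/168 ≈ 1.2798)
(h(j(1), -12) + K)² = ((8 + (-2 + 1)² - 12) + 215/168)² = ((8 + (-1)² - 12) + 215/168)² = ((8 + 1 - 12) + 215/168)² = (-3 + 215/168)² = (-289/168)² = 83521/28224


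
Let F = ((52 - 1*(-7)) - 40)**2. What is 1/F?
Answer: 1/361 ≈ 0.0027701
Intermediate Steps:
F = 361 (F = ((52 + 7) - 40)**2 = (59 - 40)**2 = 19**2 = 361)
1/F = 1/361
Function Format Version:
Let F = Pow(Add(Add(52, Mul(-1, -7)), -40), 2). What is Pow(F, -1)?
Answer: Rational(1, 361) ≈ 0.0027701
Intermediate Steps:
F = 361 (F = Pow(Add(Add(52, 7), -40), 2) = Pow(Add(59, -40), 2) = Pow(19, 2) = 361)
Pow(F, -1) = Pow(361, -1) = Rational(1, 361)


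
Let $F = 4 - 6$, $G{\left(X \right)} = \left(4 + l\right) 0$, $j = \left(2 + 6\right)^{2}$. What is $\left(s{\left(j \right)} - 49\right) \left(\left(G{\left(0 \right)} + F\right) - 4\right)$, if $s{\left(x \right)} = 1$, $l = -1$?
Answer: $288$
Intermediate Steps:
$j = 64$ ($j = 8^{2} = 64$)
$G{\left(X \right)} = 0$ ($G{\left(X \right)} = \left(4 - 1\right) 0 = 3 \cdot 0 = 0$)
$F = -2$
$\left(s{\left(j \right)} - 49\right) \left(\left(G{\left(0 \right)} + F\right) - 4\right) = \left(1 - 49\right) \left(\left(0 - 2\right) - 4\right) = - 48 \left(-2 - 4\right) = \left(-48\right) \left(-6\right) = 288$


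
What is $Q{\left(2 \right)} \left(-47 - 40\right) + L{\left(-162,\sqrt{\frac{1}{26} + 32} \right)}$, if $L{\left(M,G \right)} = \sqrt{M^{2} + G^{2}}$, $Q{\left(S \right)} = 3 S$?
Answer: $-522 + \frac{\sqrt{17762602}}{26} \approx -359.9$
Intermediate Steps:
$L{\left(M,G \right)} = \sqrt{G^{2} + M^{2}}$
$Q{\left(2 \right)} \left(-47 - 40\right) + L{\left(-162,\sqrt{\frac{1}{26} + 32} \right)} = 3 \cdot 2 \left(-47 - 40\right) + \sqrt{\left(\sqrt{\frac{1}{26} + 32}\right)^{2} + \left(-162\right)^{2}} = 6 \left(-87\right) + \sqrt{\left(\sqrt{\frac{1}{26} + 32}\right)^{2} + 26244} = -522 + \sqrt{\left(\sqrt{\frac{833}{26}}\right)^{2} + 26244} = -522 + \sqrt{\left(\frac{7 \sqrt{442}}{26}\right)^{2} + 26244} = -522 + \sqrt{\frac{833}{26} + 26244} = -522 + \sqrt{\frac{683177}{26}} = -522 + \frac{\sqrt{17762602}}{26}$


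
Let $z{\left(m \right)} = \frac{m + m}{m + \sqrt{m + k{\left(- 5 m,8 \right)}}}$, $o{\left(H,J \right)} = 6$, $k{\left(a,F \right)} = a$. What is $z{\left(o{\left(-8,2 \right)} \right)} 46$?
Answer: $\frac{276}{5} - \frac{92 i \sqrt{6}}{5} \approx 55.2 - 45.071 i$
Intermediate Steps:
$z{\left(m \right)} = \frac{2 m}{m + 2 \sqrt{- m}}$ ($z{\left(m \right)} = \frac{m + m}{m + \sqrt{m - 5 m}} = \frac{2 m}{m + \sqrt{- 4 m}} = \frac{2 m}{m + 2 \sqrt{- m}}$)
$z{\left(o{\left(-8,2 \right)} \right)} 46 = 2 \cdot 6 \frac{1}{6 + 2 \sqrt{\left(-1\right) 6}} \cdot 46 = 2 \cdot 6 \frac{1}{6 + 2 \sqrt{-6}} \cdot 46 = 2 \cdot 6 \frac{1}{6 + 2 i \sqrt{6}} \cdot 46 = \frac{12}{6 + 2 i \sqrt{6}} \cdot 46 = \frac{552}{6 + 2 i \sqrt{6}}$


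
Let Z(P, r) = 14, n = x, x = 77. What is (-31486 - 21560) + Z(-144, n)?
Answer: -53032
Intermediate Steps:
n = 77
(-31486 - 21560) + Z(-144, n) = (-31486 - 21560) + 14 = -53046 + 14 = -53032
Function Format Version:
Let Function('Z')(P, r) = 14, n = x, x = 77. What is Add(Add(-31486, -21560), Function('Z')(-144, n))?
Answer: -53032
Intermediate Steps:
n = 77
Add(Add(-31486, -21560), Function('Z')(-144, n)) = Add(Add(-31486, -21560), 14) = Add(-53046, 14) = -53032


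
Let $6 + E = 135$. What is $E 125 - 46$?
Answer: $16079$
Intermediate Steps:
$E = 129$ ($E = -6 + 135 = 129$)
$E 125 - 46 = 129 \cdot 125 - 46 = 16125 - 46 = 16079$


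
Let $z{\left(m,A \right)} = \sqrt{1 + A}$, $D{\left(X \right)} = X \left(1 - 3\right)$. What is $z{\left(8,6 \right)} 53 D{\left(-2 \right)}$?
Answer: $212 \sqrt{7} \approx 560.9$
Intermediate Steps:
$D{\left(X \right)} = - 2 X$ ($D{\left(X \right)} = X \left(-2\right) = - 2 X$)
$z{\left(8,6 \right)} 53 D{\left(-2 \right)} = \sqrt{1 + 6} \cdot 53 \left(\left(-2\right) \left(-2\right)\right) = \sqrt{7} \cdot 53 \cdot 4 = 53 \sqrt{7} \cdot 4 = 212 \sqrt{7}$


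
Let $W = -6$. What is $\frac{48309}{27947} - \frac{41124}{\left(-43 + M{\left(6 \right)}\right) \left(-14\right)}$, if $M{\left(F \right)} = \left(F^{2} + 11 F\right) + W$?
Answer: $\frac{592568853}{10368337} \approx 57.152$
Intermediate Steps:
$M{\left(F \right)} = -6 + F^{2} + 11 F$ ($M{\left(F \right)} = \left(F^{2} + 11 F\right) - 6 = -6 + F^{2} + 11 F$)
$\frac{48309}{27947} - \frac{41124}{\left(-43 + M{\left(6 \right)}\right) \left(-14\right)} = \frac{48309}{27947} - \frac{41124}{\left(-43 + \left(-6 + 6^{2} + 11 \cdot 6\right)\right) \left(-14\right)} = 48309 \cdot \frac{1}{27947} - \frac{41124}{\left(-43 + \left(-6 + 36 + 66\right)\right) \left(-14\right)} = \frac{48309}{27947} - \frac{41124}{\left(-43 + 96\right) \left(-14\right)} = \frac{48309}{27947} - \frac{41124}{53 \left(-14\right)} = \frac{48309}{27947} - \frac{41124}{-742} = \frac{48309}{27947} - - \frac{20562}{371} = \frac{48309}{27947} + \frac{20562}{371} = \frac{592568853}{10368337}$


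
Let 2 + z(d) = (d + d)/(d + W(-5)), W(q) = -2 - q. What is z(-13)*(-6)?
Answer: -18/5 ≈ -3.6000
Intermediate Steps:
z(d) = -2 + 2*d/(3 + d) (z(d) = -2 + (d + d)/(d + (-2 - 1*(-5))) = -2 + (2*d)/(d + (-2 + 5)) = -2 + (2*d)/(d + 3) = -2 + (2*d)/(3 + d) = -2 + 2*d/(3 + d))
z(-13)*(-6) = -6/(3 - 13)*(-6) = -6/(-10)*(-6) = -6*(-⅒)*(-6) = (⅗)*(-6) = -18/5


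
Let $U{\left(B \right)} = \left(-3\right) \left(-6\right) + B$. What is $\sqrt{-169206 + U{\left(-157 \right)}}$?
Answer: $i \sqrt{169345} \approx 411.52 i$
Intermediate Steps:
$U{\left(B \right)} = 18 + B$
$\sqrt{-169206 + U{\left(-157 \right)}} = \sqrt{-169206 + \left(18 - 157\right)} = \sqrt{-169206 - 139} = \sqrt{-169345} = i \sqrt{169345}$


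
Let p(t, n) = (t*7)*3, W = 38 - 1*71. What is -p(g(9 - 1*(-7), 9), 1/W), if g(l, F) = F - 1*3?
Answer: -126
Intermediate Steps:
g(l, F) = -3 + F (g(l, F) = F - 3 = -3 + F)
W = -33 (W = 38 - 71 = -33)
p(t, n) = 21*t (p(t, n) = (7*t)*3 = 21*t)
-p(g(9 - 1*(-7), 9), 1/W) = -21*(-3 + 9) = -21*6 = -1*126 = -126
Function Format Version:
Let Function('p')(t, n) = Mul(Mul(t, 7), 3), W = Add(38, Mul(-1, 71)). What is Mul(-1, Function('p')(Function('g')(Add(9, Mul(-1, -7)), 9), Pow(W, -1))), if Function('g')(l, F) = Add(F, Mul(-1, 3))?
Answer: -126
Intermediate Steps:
Function('g')(l, F) = Add(-3, F) (Function('g')(l, F) = Add(F, -3) = Add(-3, F))
W = -33 (W = Add(38, -71) = -33)
Function('p')(t, n) = Mul(21, t) (Function('p')(t, n) = Mul(Mul(7, t), 3) = Mul(21, t))
Mul(-1, Function('p')(Function('g')(Add(9, Mul(-1, -7)), 9), Pow(W, -1))) = Mul(-1, Mul(21, Add(-3, 9))) = Mul(-1, Mul(21, 6)) = Mul(-1, 126) = -126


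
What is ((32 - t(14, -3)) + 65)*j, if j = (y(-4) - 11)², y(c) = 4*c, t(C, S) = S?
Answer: 72900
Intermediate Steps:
j = 729 (j = (4*(-4) - 11)² = (-16 - 11)² = (-27)² = 729)
((32 - t(14, -3)) + 65)*j = ((32 - 1*(-3)) + 65)*729 = ((32 + 3) + 65)*729 = (35 + 65)*729 = 100*729 = 72900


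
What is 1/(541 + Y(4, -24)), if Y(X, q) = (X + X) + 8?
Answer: 1/557 ≈ 0.0017953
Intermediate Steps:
Y(X, q) = 8 + 2*X (Y(X, q) = 2*X + 8 = 8 + 2*X)
1/(541 + Y(4, -24)) = 1/(541 + (8 + 2*4)) = 1/(541 + (8 + 8)) = 1/(541 + 16) = 1/557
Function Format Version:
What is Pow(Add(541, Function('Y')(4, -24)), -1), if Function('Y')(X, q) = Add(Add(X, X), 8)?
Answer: Rational(1, 557) ≈ 0.0017953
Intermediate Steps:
Function('Y')(X, q) = Add(8, Mul(2, X)) (Function('Y')(X, q) = Add(Mul(2, X), 8) = Add(8, Mul(2, X)))
Pow(Add(541, Function('Y')(4, -24)), -1) = Pow(Add(541, Add(8, Mul(2, 4))), -1) = Pow(Add(541, Add(8, 8)), -1) = Pow(Add(541, 16), -1) = Pow(557, -1) = Rational(1, 557)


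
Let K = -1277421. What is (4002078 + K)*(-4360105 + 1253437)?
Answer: -8464604712876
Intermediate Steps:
(4002078 + K)*(-4360105 + 1253437) = (4002078 - 1277421)*(-4360105 + 1253437) = 2724657*(-3106668) = -8464604712876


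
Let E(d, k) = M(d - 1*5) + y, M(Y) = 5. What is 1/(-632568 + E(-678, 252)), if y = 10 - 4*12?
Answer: -1/632601 ≈ -1.5808e-6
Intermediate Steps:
y = -38 (y = 10 - 48 = -38)
E(d, k) = -33 (E(d, k) = 5 - 38 = -33)
1/(-632568 + E(-678, 252)) = 1/(-632568 - 33) = 1/(-632601) = -1/632601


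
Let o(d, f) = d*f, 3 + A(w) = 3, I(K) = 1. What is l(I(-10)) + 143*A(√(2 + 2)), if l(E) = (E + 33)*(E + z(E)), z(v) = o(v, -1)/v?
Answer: 0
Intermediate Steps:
A(w) = 0 (A(w) = -3 + 3 = 0)
z(v) = -1 (z(v) = (v*(-1))/v = (-v)/v = -1)
l(E) = (-1 + E)*(33 + E) (l(E) = (E + 33)*(E - 1) = (33 + E)*(-1 + E) = (-1 + E)*(33 + E))
l(I(-10)) + 143*A(√(2 + 2)) = (-33 + 1² + 32*1) + 143*0 = (-33 + 1 + 32) + 0 = 0 + 0 = 0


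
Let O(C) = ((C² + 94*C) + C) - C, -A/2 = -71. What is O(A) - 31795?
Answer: 1717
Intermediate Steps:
A = 142 (A = -2*(-71) = 142)
O(C) = C² + 94*C (O(C) = (C² + 95*C) - C = C² + 94*C)
O(A) - 31795 = 142*(94 + 142) - 31795 = 142*236 - 31795 = 33512 - 31795 = 1717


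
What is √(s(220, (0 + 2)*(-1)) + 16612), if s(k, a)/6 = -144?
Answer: 2*√3937 ≈ 125.49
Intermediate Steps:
s(k, a) = -864 (s(k, a) = 6*(-144) = -864)
√(s(220, (0 + 2)*(-1)) + 16612) = √(-864 + 16612) = √15748 = 2*√3937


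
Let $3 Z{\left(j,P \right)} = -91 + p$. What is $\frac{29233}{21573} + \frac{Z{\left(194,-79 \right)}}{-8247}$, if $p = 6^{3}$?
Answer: $\frac{80061892}{59304177} \approx 1.35$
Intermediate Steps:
$p = 216$
$Z{\left(j,P \right)} = \frac{125}{3}$ ($Z{\left(j,P \right)} = \frac{-91 + 216}{3} = \frac{1}{3} \cdot 125 = \frac{125}{3}$)
$\frac{29233}{21573} + \frac{Z{\left(194,-79 \right)}}{-8247} = \frac{29233}{21573} + \frac{125}{3 \left(-8247\right)} = 29233 \cdot \frac{1}{21573} + \frac{125}{3} \left(- \frac{1}{8247}\right) = \frac{29233}{21573} - \frac{125}{24741} = \frac{80061892}{59304177}$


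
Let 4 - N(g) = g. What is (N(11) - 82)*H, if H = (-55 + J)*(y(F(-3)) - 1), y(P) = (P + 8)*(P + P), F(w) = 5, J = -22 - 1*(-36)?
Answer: 470721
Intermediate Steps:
J = 14 (J = -22 + 36 = 14)
N(g) = 4 - g
y(P) = 2*P*(8 + P) (y(P) = (8 + P)*(2*P) = 2*P*(8 + P))
H = -5289 (H = (-55 + 14)*(2*5*(8 + 5) - 1) = -41*(2*5*13 - 1) = -41*(130 - 1) = -41*129 = -5289)
(N(11) - 82)*H = ((4 - 1*11) - 82)*(-5289) = ((4 - 11) - 82)*(-5289) = (-7 - 82)*(-5289) = -89*(-5289) = 470721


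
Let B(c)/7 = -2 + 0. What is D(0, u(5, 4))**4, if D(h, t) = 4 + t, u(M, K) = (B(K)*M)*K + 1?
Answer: 5719140625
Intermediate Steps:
B(c) = -14 (B(c) = 7*(-2 + 0) = 7*(-2) = -14)
u(M, K) = 1 - 14*K*M (u(M, K) = (-14*M)*K + 1 = -14*K*M + 1 = 1 - 14*K*M)
D(0, u(5, 4))**4 = (4 + (1 - 14*4*5))**4 = (4 + (1 - 280))**4 = (4 - 279)**4 = (-275)**4 = 5719140625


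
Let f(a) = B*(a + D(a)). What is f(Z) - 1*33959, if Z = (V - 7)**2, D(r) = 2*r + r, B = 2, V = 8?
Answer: -33951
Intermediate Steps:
D(r) = 3*r
Z = 1 (Z = (8 - 7)**2 = 1**2 = 1)
f(a) = 8*a (f(a) = 2*(a + 3*a) = 2*(4*a) = 8*a)
f(Z) - 1*33959 = 8*1 - 1*33959 = 8 - 33959 = -33951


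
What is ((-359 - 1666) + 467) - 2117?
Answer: -3675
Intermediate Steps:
((-359 - 1666) + 467) - 2117 = (-2025 + 467) - 2117 = -1558 - 2117 = -3675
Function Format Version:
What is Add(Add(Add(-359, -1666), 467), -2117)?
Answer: -3675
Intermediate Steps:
Add(Add(Add(-359, -1666), 467), -2117) = Add(Add(-2025, 467), -2117) = Add(-1558, -2117) = -3675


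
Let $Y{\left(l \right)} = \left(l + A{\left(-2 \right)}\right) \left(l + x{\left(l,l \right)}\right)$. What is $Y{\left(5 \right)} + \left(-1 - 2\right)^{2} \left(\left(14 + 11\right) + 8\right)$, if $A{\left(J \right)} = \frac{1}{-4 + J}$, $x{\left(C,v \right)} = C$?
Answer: $\frac{1036}{3} \approx 345.33$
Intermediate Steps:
$Y{\left(l \right)} = 2 l \left(- \frac{1}{6} + l\right)$ ($Y{\left(l \right)} = \left(l + \frac{1}{-4 - 2}\right) \left(l + l\right) = \left(l + \frac{1}{-6}\right) 2 l = \left(l - \frac{1}{6}\right) 2 l = \left(- \frac{1}{6} + l\right) 2 l = 2 l \left(- \frac{1}{6} + l\right)$)
$Y{\left(5 \right)} + \left(-1 - 2\right)^{2} \left(\left(14 + 11\right) + 8\right) = \frac{1}{3} \cdot 5 \left(-1 + 6 \cdot 5\right) + \left(-1 - 2\right)^{2} \left(\left(14 + 11\right) + 8\right) = \frac{1}{3} \cdot 5 \left(-1 + 30\right) + \left(-3\right)^{2} \left(25 + 8\right) = \frac{1}{3} \cdot 5 \cdot 29 + 9 \cdot 33 = \frac{145}{3} + 297 = \frac{1036}{3}$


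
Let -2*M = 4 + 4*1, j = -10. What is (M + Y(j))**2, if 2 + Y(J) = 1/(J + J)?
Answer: 14641/400 ≈ 36.602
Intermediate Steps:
M = -4 (M = -(4 + 4*1)/2 = -(4 + 4)/2 = -1/2*8 = -4)
Y(J) = -2 + 1/(2*J) (Y(J) = -2 + 1/(J + J) = -2 + 1/(2*J))
(M + Y(j))**2 = (-4 + (-2 + (1/2)/(-10)))**2 = (-4 + (-2 + (1/2)*(-1/10)))**2 = (-4 + (-2 - 1/20))**2 = (-4 - 41/20)**2 = (-121/20)**2 = 14641/400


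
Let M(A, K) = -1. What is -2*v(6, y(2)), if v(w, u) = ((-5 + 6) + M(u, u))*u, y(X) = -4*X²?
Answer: 0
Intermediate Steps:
v(w, u) = 0 (v(w, u) = ((-5 + 6) - 1)*u = (1 - 1)*u = 0*u = 0)
-2*v(6, y(2)) = -2*0 = 0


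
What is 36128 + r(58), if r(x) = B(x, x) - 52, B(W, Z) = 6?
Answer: 36082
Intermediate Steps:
r(x) = -46 (r(x) = 6 - 52 = -46)
36128 + r(58) = 36128 - 46 = 36082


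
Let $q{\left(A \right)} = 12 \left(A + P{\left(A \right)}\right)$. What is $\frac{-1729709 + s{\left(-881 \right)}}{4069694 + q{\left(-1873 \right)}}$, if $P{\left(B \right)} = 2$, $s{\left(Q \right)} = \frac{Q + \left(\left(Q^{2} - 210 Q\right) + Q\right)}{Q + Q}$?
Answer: $- \frac{3460507}{8094484} \approx -0.42751$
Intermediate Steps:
$s{\left(Q \right)} = \frac{Q^{2} - 208 Q}{2 Q}$ ($s{\left(Q \right)} = \frac{Q + \left(Q^{2} - 209 Q\right)}{2 Q} = \left(Q^{2} - 208 Q\right) \frac{1}{2 Q} = \frac{Q^{2} - 208 Q}{2 Q}$)
$q{\left(A \right)} = 24 + 12 A$ ($q{\left(A \right)} = 12 \left(A + 2\right) = 12 \left(2 + A\right) = 24 + 12 A$)
$\frac{-1729709 + s{\left(-881 \right)}}{4069694 + q{\left(-1873 \right)}} = \frac{-1729709 + \left(-104 + \frac{1}{2} \left(-881\right)\right)}{4069694 + \left(24 + 12 \left(-1873\right)\right)} = \frac{-1729709 - \frac{1089}{2}}{4069694 + \left(24 - 22476\right)} = \frac{-1729709 - \frac{1089}{2}}{4069694 - 22452} = - \frac{3460507}{2 \cdot 4047242} = \left(- \frac{3460507}{2}\right) \frac{1}{4047242} = - \frac{3460507}{8094484}$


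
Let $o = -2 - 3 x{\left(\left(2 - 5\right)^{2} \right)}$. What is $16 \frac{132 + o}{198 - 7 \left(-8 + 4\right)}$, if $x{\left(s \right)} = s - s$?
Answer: $\frac{1040}{113} \approx 9.2035$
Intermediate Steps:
$x{\left(s \right)} = 0$
$o = -2$ ($o = -2 - 0 = -2 + 0 = -2$)
$16 \frac{132 + o}{198 - 7 \left(-8 + 4\right)} = 16 \frac{132 - 2}{198 - 7 \left(-8 + 4\right)} = 16 \frac{130}{198 - -28} = 16 \frac{130}{198 + 28} = 16 \cdot \frac{130}{226} = 16 \cdot 130 \cdot \frac{1}{226} = 16 \cdot \frac{65}{113} = \frac{1040}{113}$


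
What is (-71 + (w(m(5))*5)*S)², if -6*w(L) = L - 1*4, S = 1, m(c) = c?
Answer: 185761/36 ≈ 5160.0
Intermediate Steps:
w(L) = ⅔ - L/6 (w(L) = -(L - 1*4)/6 = -(L - 4)/6 = -(-4 + L)/6 = ⅔ - L/6)
(-71 + (w(m(5))*5)*S)² = (-71 + ((⅔ - ⅙*5)*5)*1)² = (-71 + ((⅔ - ⅚)*5)*1)² = (-71 - ⅙*5*1)² = (-71 - ⅚*1)² = (-71 - ⅚)² = (-431/6)² = 185761/36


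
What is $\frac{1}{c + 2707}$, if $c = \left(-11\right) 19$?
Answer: $\frac{1}{2498} \approx 0.00040032$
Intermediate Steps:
$c = -209$
$\frac{1}{c + 2707} = \frac{1}{-209 + 2707} = \frac{1}{2498}$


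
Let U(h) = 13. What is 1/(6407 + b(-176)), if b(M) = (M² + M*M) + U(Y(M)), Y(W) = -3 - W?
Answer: 1/68372 ≈ 1.4626e-5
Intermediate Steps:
b(M) = 13 + 2*M² (b(M) = (M² + M*M) + 13 = (M² + M²) + 13 = 2*M² + 13 = 13 + 2*M²)
1/(6407 + b(-176)) = 1/(6407 + (13 + 2*(-176)²)) = 1/(6407 + (13 + 2*30976)) = 1/(6407 + (13 + 61952)) = 1/(6407 + 61965) = 1/68372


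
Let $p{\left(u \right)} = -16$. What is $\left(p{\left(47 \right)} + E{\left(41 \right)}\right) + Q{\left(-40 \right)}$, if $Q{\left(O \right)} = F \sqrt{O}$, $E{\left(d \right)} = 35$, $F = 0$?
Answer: $19$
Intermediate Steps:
$Q{\left(O \right)} = 0$ ($Q{\left(O \right)} = 0 \sqrt{O} = 0$)
$\left(p{\left(47 \right)} + E{\left(41 \right)}\right) + Q{\left(-40 \right)} = \left(-16 + 35\right) + 0 = 19 + 0 = 19$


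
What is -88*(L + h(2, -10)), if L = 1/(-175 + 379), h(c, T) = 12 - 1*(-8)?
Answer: -89782/51 ≈ -1760.4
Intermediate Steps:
h(c, T) = 20 (h(c, T) = 12 + 8 = 20)
L = 1/204 ≈ 0.0049020
-88*(L + h(2, -10)) = -88*(1/204 + 20) = -88*4081/204 = -89782/51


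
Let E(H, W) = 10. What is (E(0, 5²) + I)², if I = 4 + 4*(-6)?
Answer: 100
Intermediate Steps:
I = -20 (I = 4 - 24 = -20)
(E(0, 5²) + I)² = (10 - 20)² = (-10)² = 100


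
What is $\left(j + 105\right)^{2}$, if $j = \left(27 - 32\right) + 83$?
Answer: $33489$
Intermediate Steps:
$j = 78$ ($j = -5 + 83 = 78$)
$\left(j + 105\right)^{2} = \left(78 + 105\right)^{2} = 183^{2} = 33489$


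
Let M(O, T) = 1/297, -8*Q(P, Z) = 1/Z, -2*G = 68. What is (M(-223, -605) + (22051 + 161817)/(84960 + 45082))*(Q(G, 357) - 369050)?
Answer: -374643555395047/716271336 ≈ -5.2305e+5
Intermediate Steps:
G = -34 (G = -½*68 = -34)
Q(P, Z) = -1/(8*Z)
M(O, T) = 1/297
(M(-223, -605) + (22051 + 161817)/(84960 + 45082))*(Q(G, 357) - 369050) = (1/297 + (22051 + 161817)/(84960 + 45082))*(-⅛/357 - 369050) = (1/297 + 183868/130042)*(-⅛*1/357 - 369050) = (1/297 + 183868*(1/130042))*(-1/2856 - 369050) = (1/297 + 91934/65021)*(-1054006801/2856) = (2488129/1755567)*(-1054006801/2856) = -374643555395047/716271336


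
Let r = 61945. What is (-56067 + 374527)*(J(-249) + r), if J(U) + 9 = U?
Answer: 19644842020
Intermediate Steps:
J(U) = -9 + U
(-56067 + 374527)*(J(-249) + r) = (-56067 + 374527)*((-9 - 249) + 61945) = 318460*(-258 + 61945) = 318460*61687 = 19644842020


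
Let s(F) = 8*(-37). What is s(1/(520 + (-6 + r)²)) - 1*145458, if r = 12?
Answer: -145754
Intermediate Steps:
s(F) = -296
s(1/(520 + (-6 + r)²)) - 1*145458 = -296 - 1*145458 = -296 - 145458 = -145754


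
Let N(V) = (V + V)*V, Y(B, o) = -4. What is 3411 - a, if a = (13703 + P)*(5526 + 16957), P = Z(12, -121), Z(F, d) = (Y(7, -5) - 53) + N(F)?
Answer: -313274711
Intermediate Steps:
N(V) = 2*V² (N(V) = (2*V)*V = 2*V²)
Z(F, d) = -57 + 2*F² (Z(F, d) = (-4 - 53) + 2*F² = -57 + 2*F²)
P = 231 (P = -57 + 2*12² = -57 + 2*144 = -57 + 288 = 231)
a = 313278122 (a = (13703 + 231)*(5526 + 16957) = 13934*22483 = 313278122)
3411 - a = 3411 - 1*313278122 = 3411 - 313278122 = -313274711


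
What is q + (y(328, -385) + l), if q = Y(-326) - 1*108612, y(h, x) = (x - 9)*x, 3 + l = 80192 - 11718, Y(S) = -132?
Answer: 111417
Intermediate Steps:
l = 68471 (l = -3 + (80192 - 11718) = -3 + 68474 = 68471)
y(h, x) = x*(-9 + x) (y(h, x) = (-9 + x)*x = x*(-9 + x))
q = -108744 (q = -132 - 1*108612 = -132 - 108612 = -108744)
q + (y(328, -385) + l) = -108744 + (-385*(-9 - 385) + 68471) = -108744 + (-385*(-394) + 68471) = -108744 + (151690 + 68471) = -108744 + 220161 = 111417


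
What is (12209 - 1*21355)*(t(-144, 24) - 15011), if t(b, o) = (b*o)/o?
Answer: 138607630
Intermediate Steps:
t(b, o) = b
(12209 - 1*21355)*(t(-144, 24) - 15011) = (12209 - 1*21355)*(-144 - 15011) = (12209 - 21355)*(-15155) = -9146*(-15155) = 138607630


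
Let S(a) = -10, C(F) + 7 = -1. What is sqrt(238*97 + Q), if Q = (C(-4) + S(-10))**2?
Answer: sqrt(23410) ≈ 153.00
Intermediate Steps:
C(F) = -8 (C(F) = -7 - 1 = -8)
Q = 324 (Q = (-8 - 10)**2 = (-18)**2 = 324)
sqrt(238*97 + Q) = sqrt(238*97 + 324) = sqrt(23086 + 324) = sqrt(23410)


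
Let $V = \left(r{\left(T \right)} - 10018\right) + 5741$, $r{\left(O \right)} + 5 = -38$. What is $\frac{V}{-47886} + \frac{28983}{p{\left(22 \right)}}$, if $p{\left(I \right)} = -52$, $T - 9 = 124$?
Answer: $- \frac{231275883}{415012} \approx -557.28$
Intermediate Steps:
$T = 133$ ($T = 9 + 124 = 133$)
$r{\left(O \right)} = -43$ ($r{\left(O \right)} = -5 - 38 = -43$)
$V = -4320$ ($V = \left(-43 - 10018\right) + 5741 = -10061 + 5741 = -4320$)
$\frac{V}{-47886} + \frac{28983}{p{\left(22 \right)}} = - \frac{4320}{-47886} + \frac{28983}{-52} = \left(-4320\right) \left(- \frac{1}{47886}\right) + 28983 \left(- \frac{1}{52}\right) = \frac{720}{7981} - \frac{28983}{52} = - \frac{231275883}{415012}$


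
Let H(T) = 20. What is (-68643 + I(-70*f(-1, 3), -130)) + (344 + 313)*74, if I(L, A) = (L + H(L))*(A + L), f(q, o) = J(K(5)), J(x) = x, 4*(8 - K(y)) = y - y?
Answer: 352575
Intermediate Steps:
K(y) = 8 (K(y) = 8 - (y - y)/4 = 8 - ¼*0 = 8 + 0 = 8)
f(q, o) = 8
I(L, A) = (20 + L)*(A + L) (I(L, A) = (L + 20)*(A + L) = (20 + L)*(A + L))
(-68643 + I(-70*f(-1, 3), -130)) + (344 + 313)*74 = (-68643 + ((-70*8)² + 20*(-130) + 20*(-70*8) - (-9100)*8)) + (344 + 313)*74 = (-68643 + ((-560)² - 2600 + 20*(-560) - 130*(-560))) + 657*74 = (-68643 + (313600 - 2600 - 11200 + 72800)) + 48618 = (-68643 + 372600) + 48618 = 303957 + 48618 = 352575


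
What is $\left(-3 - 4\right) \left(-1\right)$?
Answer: $7$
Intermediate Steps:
$\left(-3 - 4\right) \left(-1\right) = \left(-7\right) \left(-1\right) = 7$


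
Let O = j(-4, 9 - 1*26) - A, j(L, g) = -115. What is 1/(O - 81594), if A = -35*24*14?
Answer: -1/69949 ≈ -1.4296e-5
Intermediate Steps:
A = -11760 (A = -840*14 = -11760)
O = 11645 (O = -115 - 1*(-11760) = -115 + 11760 = 11645)
1/(O - 81594) = 1/(11645 - 81594) = 1/(-69949) = -1/69949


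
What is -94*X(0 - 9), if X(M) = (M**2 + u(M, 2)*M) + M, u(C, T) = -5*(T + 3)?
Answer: -27918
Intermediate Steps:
u(C, T) = -15 - 5*T (u(C, T) = -5*(3 + T) = -15 - 5*T)
X(M) = M**2 - 24*M (X(M) = (M**2 + (-15 - 5*2)*M) + M = (M**2 + (-15 - 10)*M) + M = (M**2 - 25*M) + M = M**2 - 24*M)
-94*X(0 - 9) = -94*(0 - 9)*(-24 + (0 - 9)) = -(-846)*(-24 - 9) = -(-846)*(-33) = -94*297 = -27918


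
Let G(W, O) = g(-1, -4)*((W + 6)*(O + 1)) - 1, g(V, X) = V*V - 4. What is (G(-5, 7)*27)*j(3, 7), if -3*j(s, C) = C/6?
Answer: 525/2 ≈ 262.50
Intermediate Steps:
j(s, C) = -C/18 (j(s, C) = -C/(3*6) = -C/18)
g(V, X) = -4 + V² (g(V, X) = V² - 4 = -4 + V²)
G(W, O) = -1 - 3*(1 + O)*(6 + W) (G(W, O) = (-4 + (-1)²)*((W + 6)*(O + 1)) - 1 = (-4 + 1)*((6 + W)*(1 + O)) - 1 = -3*(1 + O)*(6 + W) - 1 = -1 - 3*(1 + O)*(6 + W))
(G(-5, 7)*27)*j(3, 7) = ((-19 - 18*7 - 3*(-5) - 3*7*(-5))*27)*(-1/18*7) = ((-19 - 126 + 15 + 105)*27)*(-7/18) = -25*27*(-7/18) = -675*(-7/18) = 525/2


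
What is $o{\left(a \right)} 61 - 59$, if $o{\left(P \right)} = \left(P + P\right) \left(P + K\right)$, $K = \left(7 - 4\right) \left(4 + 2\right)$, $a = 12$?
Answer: $43861$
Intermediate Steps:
$K = 18$ ($K = 3 \cdot 6 = 18$)
$o{\left(P \right)} = 2 P \left(18 + P\right)$ ($o{\left(P \right)} = \left(P + P\right) \left(P + 18\right) = 2 P \left(18 + P\right)$)
$o{\left(a \right)} 61 - 59 = 2 \cdot 12 \left(18 + 12\right) 61 - 59 = 2 \cdot 12 \cdot 30 \cdot 61 - 59 = 720 \cdot 61 - 59 = 43920 - 59 = 43861$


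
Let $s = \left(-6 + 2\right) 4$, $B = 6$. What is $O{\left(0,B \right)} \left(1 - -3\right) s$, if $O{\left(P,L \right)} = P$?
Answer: $0$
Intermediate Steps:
$s = -16$ ($s = \left(-4\right) 4 = -16$)
$O{\left(0,B \right)} \left(1 - -3\right) s = 0 \left(1 - -3\right) \left(-16\right) = 0 \left(1 + 3\right) \left(-16\right) = 0 \cdot 4 \left(-16\right) = 0 \left(-16\right) = 0$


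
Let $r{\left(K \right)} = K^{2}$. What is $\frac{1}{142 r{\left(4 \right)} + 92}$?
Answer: $\frac{1}{2364} \approx 0.00042301$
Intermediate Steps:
$\frac{1}{142 r{\left(4 \right)} + 92} = \frac{1}{142 \cdot 4^{2} + 92} = \frac{1}{142 \cdot 16 + 92} = \frac{1}{2272 + 92} = \frac{1}{2364}$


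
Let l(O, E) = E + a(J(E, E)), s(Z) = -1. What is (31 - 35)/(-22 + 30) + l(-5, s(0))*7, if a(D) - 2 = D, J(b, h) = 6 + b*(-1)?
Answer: 111/2 ≈ 55.500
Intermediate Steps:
J(b, h) = 6 - b
a(D) = 2 + D
l(O, E) = 8 (l(O, E) = E + (2 + (6 - E)) = E + (8 - E) = 8)
(31 - 35)/(-22 + 30) + l(-5, s(0))*7 = (31 - 35)/(-22 + 30) + 8*7 = -4/8 + 56 = -4*1/8 + 56 = -1/2 + 56 = 111/2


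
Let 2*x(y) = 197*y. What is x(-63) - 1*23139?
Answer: -58689/2 ≈ -29345.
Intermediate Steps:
x(y) = 197*y/2 (x(y) = (197*y)/2 = 197*y/2)
x(-63) - 1*23139 = (197/2)*(-63) - 1*23139 = -12411/2 - 23139 = -58689/2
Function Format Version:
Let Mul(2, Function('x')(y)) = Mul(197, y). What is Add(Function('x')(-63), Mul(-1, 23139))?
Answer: Rational(-58689, 2) ≈ -29345.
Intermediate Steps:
Function('x')(y) = Mul(Rational(197, 2), y) (Function('x')(y) = Mul(Rational(1, 2), Mul(197, y)) = Mul(Rational(197, 2), y))
Add(Function('x')(-63), Mul(-1, 23139)) = Add(Mul(Rational(197, 2), -63), Mul(-1, 23139)) = Add(Rational(-12411, 2), -23139) = Rational(-58689, 2)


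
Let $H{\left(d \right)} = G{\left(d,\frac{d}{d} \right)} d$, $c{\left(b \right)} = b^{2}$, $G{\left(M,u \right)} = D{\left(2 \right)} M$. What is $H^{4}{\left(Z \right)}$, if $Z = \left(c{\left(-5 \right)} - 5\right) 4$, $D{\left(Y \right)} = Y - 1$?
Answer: $1677721600000000$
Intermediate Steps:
$D{\left(Y \right)} = -1 + Y$
$G{\left(M,u \right)} = M$ ($G{\left(M,u \right)} = \left(-1 + 2\right) M = 1 M = M$)
$Z = 80$ ($Z = \left(\left(-5\right)^{2} - 5\right) 4 = \left(25 - 5\right) 4 = 20 \cdot 4 = 80$)
$H{\left(d \right)} = d^{2}$ ($H{\left(d \right)} = d d = d^{2}$)
$H^{4}{\left(Z \right)} = \left(80^{2}\right)^{4} = 6400^{4} = 1677721600000000$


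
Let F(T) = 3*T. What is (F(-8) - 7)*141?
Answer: -4371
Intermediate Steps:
(F(-8) - 7)*141 = (3*(-8) - 7)*141 = (-24 - 7)*141 = -31*141 = -4371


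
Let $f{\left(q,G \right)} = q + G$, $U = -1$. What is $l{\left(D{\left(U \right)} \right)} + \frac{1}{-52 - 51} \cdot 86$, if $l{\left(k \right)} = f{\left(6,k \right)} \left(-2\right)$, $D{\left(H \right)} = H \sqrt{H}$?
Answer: $- \frac{1322}{103} + 2 i \approx -12.835 + 2.0 i$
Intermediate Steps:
$f{\left(q,G \right)} = G + q$
$D{\left(H \right)} = H^{\frac{3}{2}}$
$l{\left(k \right)} = -12 - 2 k$ ($l{\left(k \right)} = \left(k + 6\right) \left(-2\right) = \left(6 + k\right) \left(-2\right) = -12 - 2 k$)
$l{\left(D{\left(U \right)} \right)} + \frac{1}{-52 - 51} \cdot 86 = \left(-12 - 2 \left(-1\right)^{\frac{3}{2}}\right) + \frac{1}{-52 - 51} \cdot 86 = \left(-12 - 2 \left(- i\right)\right) + \frac{1}{-103} \cdot 86 = \left(-12 + 2 i\right) - \frac{86}{103} = - \frac{1322}{103} + 2 i$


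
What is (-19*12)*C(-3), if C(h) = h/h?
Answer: -228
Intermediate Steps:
C(h) = 1
(-19*12)*C(-3) = -19*12*1 = -228*1 = -228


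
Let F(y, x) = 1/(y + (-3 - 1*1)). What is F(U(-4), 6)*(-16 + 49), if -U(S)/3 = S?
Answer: 33/8 ≈ 4.1250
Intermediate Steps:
U(S) = -3*S
F(y, x) = 1/(-4 + y) (F(y, x) = 1/(y + (-3 - 1)) = 1/(y - 4) = 1/(-4 + y))
F(U(-4), 6)*(-16 + 49) = (-16 + 49)/(-4 - 3*(-4)) = 33/(-4 + 12) = 33/8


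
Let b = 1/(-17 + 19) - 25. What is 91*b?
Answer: -4459/2 ≈ -2229.5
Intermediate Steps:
b = -49/2 (b = 1/2 - 25 = ½ - 25 = -49/2 ≈ -24.500)
91*b = 91*(-49/2) = -4459/2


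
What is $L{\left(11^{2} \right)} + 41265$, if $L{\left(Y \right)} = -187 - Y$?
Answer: $40957$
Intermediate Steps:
$L{\left(11^{2} \right)} + 41265 = \left(-187 - 11^{2}\right) + 41265 = \left(-187 - 121\right) + 41265 = -308 + 41265 = 40957$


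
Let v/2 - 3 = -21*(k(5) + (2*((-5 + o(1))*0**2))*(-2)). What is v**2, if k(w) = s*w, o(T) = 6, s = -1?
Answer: 46656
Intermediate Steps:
k(w) = -w
v = 216 (v = 6 + 2*(-21*(-1*5 + (2*((-5 + 6)*0**2))*(-2))) = 6 + 2*(-21*(-5 + (2*(1*0))*(-2))) = 6 + 2*(-21*(-5 + (2*0)*(-2))) = 6 + 2*(-21*(-5 + 0*(-2))) = 6 + 2*(-21*(-5 + 0)) = 6 + 2*(-21*(-5)) = 6 + 2*105 = 6 + 210 = 216)
v**2 = 216**2 = 46656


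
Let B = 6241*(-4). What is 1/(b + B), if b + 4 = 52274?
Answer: 1/27306 ≈ 3.6622e-5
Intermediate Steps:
b = 52270 (b = -4 + 52274 = 52270)
B = -24964
1/(b + B) = 1/(52270 - 24964) = 1/27306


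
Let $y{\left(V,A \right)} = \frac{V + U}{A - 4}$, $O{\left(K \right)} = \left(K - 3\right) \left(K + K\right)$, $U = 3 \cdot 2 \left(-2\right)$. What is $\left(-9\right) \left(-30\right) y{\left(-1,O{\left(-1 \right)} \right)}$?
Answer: $- \frac{1755}{2} \approx -877.5$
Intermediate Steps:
$U = -12$ ($U = 6 \left(-2\right) = -12$)
$O{\left(K \right)} = 2 K \left(-3 + K\right)$ ($O{\left(K \right)} = \left(-3 + K\right) 2 K = 2 K \left(-3 + K\right)$)
$y{\left(V,A \right)} = \frac{-12 + V}{-4 + A}$ ($y{\left(V,A \right)} = \frac{V - 12}{A - 4} = \frac{-12 + V}{-4 + A}$)
$\left(-9\right) \left(-30\right) y{\left(-1,O{\left(-1 \right)} \right)} = \left(-9\right) \left(-30\right) \frac{-12 - 1}{-4 + 2 \left(-1\right) \left(-3 - 1\right)} = 270 \frac{1}{-4 + 2 \left(-1\right) \left(-4\right)} \left(-13\right) = 270 \frac{1}{-4 + 8} \left(-13\right) = 270 \cdot \frac{1}{4} \left(-13\right) = 270 \left(- \frac{13}{4}\right) = - \frac{1755}{2}$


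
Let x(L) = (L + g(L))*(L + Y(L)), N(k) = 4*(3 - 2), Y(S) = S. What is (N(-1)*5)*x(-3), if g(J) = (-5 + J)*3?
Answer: 3240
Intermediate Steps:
g(J) = -15 + 3*J
N(k) = 4 (N(k) = 4*1 = 4)
x(L) = 2*L*(-15 + 4*L) (x(L) = (L + (-15 + 3*L))*(L + L) = (-15 + 4*L)*(2*L) = 2*L*(-15 + 4*L))
(N(-1)*5)*x(-3) = (4*5)*(2*(-3)*(-15 + 4*(-3))) = 20*(2*(-3)*(-15 - 12)) = 20*(2*(-3)*(-27)) = 20*162 = 3240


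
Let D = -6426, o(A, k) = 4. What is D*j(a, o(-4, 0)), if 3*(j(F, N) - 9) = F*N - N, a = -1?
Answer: -40698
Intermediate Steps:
j(F, N) = 9 - N/3 + F*N/3 (j(F, N) = 9 + (F*N - N)/3 = 9 + (-N + F*N)/3 = 9 + (-N/3 + F*N/3) = 9 - N/3 + F*N/3)
D*j(a, o(-4, 0)) = -6426*(9 - ⅓*4 + (⅓)*(-1)*4) = -6426*(9 - 4/3 - 4/3) = -6426*19/3 = -40698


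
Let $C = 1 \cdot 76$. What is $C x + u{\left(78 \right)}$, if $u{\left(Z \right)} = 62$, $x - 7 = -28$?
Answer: $-1534$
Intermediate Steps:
$x = -21$ ($x = 7 - 28 = -21$)
$C = 76$
$C x + u{\left(78 \right)} = 76 \left(-21\right) + 62 = -1596 + 62 = -1534$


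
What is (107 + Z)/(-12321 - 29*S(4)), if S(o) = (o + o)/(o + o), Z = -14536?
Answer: 14429/12350 ≈ 1.1683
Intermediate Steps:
S(o) = 1 (S(o) = (2*o)/((2*o)) = (2*o)*(1/(2*o)) = 1)
(107 + Z)/(-12321 - 29*S(4)) = (107 - 14536)/(-12321 - 29*1) = -14429/(-12321 - 29) = -14429/(-12350) = -14429*(-1/12350) = 14429/12350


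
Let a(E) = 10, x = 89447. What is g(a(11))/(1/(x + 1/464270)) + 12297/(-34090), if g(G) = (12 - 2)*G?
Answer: 14156744186849081/1582696430 ≈ 8.9447e+6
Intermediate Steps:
g(G) = 10*G
g(a(11))/(1/(x + 1/464270)) + 12297/(-34090) = (10*10)/(1/(89447 + 1/464270)) + 12297/(-34090) = 100/(1/(89447 + 1/464270)) + 12297*(-1/34090) = 100/(1/(41527558691/464270)) - 12297/34090 = 100/(464270/41527558691) - 12297/34090 = 100*(41527558691/464270) - 12297/34090 = 415275586910/46427 - 12297/34090 = 14156744186849081/1582696430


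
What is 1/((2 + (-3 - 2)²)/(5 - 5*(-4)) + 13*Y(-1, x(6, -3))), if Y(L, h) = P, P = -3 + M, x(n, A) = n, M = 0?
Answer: -25/948 ≈ -0.026371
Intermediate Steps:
P = -3 (P = -3 + 0 = -3)
Y(L, h) = -3
1/((2 + (-3 - 2)²)/(5 - 5*(-4)) + 13*Y(-1, x(6, -3))) = 1/((2 + (-3 - 2)²)/(5 - 5*(-4)) + 13*(-3)) = 1/((2 + (-5)²)/(5 + 20) - 39) = 1/((2 + 25)/25 - 39) = 1/(27*(1/25) - 39) = 1/(27/25 - 39) = 1/(-948/25) = -25/948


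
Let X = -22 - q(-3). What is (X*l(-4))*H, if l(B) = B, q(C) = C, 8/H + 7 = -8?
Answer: -608/15 ≈ -40.533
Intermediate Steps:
H = -8/15 (H = 8/(-7 - 8) = 8/(-15) = 8*(-1/15) = -8/15 ≈ -0.53333)
X = -19 (X = -22 - 1*(-3) = -22 + 3 = -19)
(X*l(-4))*H = -19*(-4)*(-8/15) = 76*(-8/15) = -608/15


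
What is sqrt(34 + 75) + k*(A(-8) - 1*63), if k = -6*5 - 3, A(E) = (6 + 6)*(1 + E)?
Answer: 4851 + sqrt(109) ≈ 4861.4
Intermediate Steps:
A(E) = 12 + 12*E (A(E) = 12*(1 + E) = 12 + 12*E)
k = -33 (k = -30 - 3 = -33)
sqrt(34 + 75) + k*(A(-8) - 1*63) = sqrt(34 + 75) - 33*((12 + 12*(-8)) - 1*63) = sqrt(109) - 33*((12 - 96) - 63) = sqrt(109) - 33*(-84 - 63) = sqrt(109) - 33*(-147) = sqrt(109) + 4851 = 4851 + sqrt(109)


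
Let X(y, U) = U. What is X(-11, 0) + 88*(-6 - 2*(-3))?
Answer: 0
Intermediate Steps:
X(-11, 0) + 88*(-6 - 2*(-3)) = 0 + 88*(-6 - 2*(-3)) = 0 + 88*(-6 + 6) = 0 + 88*0 = 0 + 0 = 0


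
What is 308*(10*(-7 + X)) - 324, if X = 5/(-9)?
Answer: -212356/9 ≈ -23595.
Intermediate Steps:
X = -5/9 (X = 5*(-1/9) = -5/9 ≈ -0.55556)
308*(10*(-7 + X)) - 324 = 308*(10*(-7 - 5/9)) - 324 = 308*(10*(-68/9)) - 324 = 308*(-680/9) - 324 = -209440/9 - 324 = -212356/9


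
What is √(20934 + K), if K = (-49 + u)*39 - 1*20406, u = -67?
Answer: 6*I*√111 ≈ 63.214*I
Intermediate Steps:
K = -24930 (K = (-49 - 67)*39 - 1*20406 = -116*39 - 20406 = -4524 - 20406 = -24930)
√(20934 + K) = √(20934 - 24930) = √(-3996) = 6*I*√111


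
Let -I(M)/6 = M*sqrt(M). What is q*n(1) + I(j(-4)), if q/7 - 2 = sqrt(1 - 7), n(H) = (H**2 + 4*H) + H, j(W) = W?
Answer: 84 + 48*I + 42*I*sqrt(6) ≈ 84.0 + 150.88*I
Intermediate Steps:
n(H) = H**2 + 5*H
q = 14 + 7*I*sqrt(6) (q = 14 + 7*sqrt(1 - 7) = 14 + 7*sqrt(-6) = 14 + 7*(I*sqrt(6)) = 14 + 7*I*sqrt(6) ≈ 14.0 + 17.146*I)
I(M) = -6*M**(3/2) (I(M) = -6*M*sqrt(M) = -6*M**(3/2))
q*n(1) + I(j(-4)) = (14 + 7*I*sqrt(6))*(1*(5 + 1)) - (-48)*I = (14 + 7*I*sqrt(6))*(1*6) - (-48)*I = (14 + 7*I*sqrt(6))*6 + 48*I = (84 + 42*I*sqrt(6)) + 48*I = 84 + 48*I + 42*I*sqrt(6)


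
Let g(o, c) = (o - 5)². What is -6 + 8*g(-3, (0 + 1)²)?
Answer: 506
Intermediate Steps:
g(o, c) = (-5 + o)²
-6 + 8*g(-3, (0 + 1)²) = -6 + 8*(-5 - 3)² = -6 + 8*(-8)² = -6 + 8*64 = -6 + 512 = 506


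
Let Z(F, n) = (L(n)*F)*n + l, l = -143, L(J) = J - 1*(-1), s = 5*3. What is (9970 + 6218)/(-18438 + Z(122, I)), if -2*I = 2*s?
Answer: 16188/7039 ≈ 2.2998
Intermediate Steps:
s = 15
L(J) = 1 + J (L(J) = J + 1 = 1 + J)
I = -15 ≈ -15.000
Z(F, n) = -143 + F*n*(1 + n) (Z(F, n) = ((1 + n)*F)*n - 143 = (F*(1 + n))*n - 143 = F*n*(1 + n) - 143 = -143 + F*n*(1 + n))
(9970 + 6218)/(-18438 + Z(122, I)) = (9970 + 6218)/(-18438 + (-143 + 122*(-15)*(1 - 15))) = 16188/(-18438 + (-143 + 122*(-15)*(-14))) = 16188/(-18438 + (-143 + 25620)) = 16188/(-18438 + 25477) = 16188/7039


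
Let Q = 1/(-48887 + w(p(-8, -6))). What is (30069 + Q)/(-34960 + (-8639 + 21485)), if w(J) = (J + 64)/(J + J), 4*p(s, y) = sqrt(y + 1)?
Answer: (-7697664*sqrt(5) + 14699681675*I)/(22114*(-488865*I + 256*sqrt(5))) ≈ -1.3597 - 9.0949e-13*I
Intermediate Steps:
p(s, y) = sqrt(1 + y)/4 (p(s, y) = sqrt(y + 1)/4 = sqrt(1 + y)/4)
w(J) = (64 + J)/(2*J) (w(J) = (64 + J)/((2*J)) = (64 + J)*(1/(2*J)) = (64 + J)/(2*J))
Q = 1/(-48887 - 2*I*sqrt(5)*(64 + I*sqrt(5)/4)/5) (Q = 1/(-48887 + (64 + sqrt(1 - 6)/4)/(2*((sqrt(1 - 6)/4)))) = 1/(-48887 + (64 + sqrt(-5)/4)/(2*((sqrt(-5)/4)))) = 1/(-48887 + (64 + (I*sqrt(5))/4)/(2*(((I*sqrt(5))/4)))) = 1/(-48887 + (64 + I*sqrt(5)/4)/(2*((I*sqrt(5)/4)))) = 1/(-48887 + (-4*I*sqrt(5)/5)*(64 + I*sqrt(5)/4)/2) = 1/(-48887 - 2*I*sqrt(5)*(64 + I*sqrt(5)/4)/5) ≈ -2.0456e-5 + 2.4e-8*I)
(30069 + Q)/(-34960 + (-8639 + 21485)) = (30069 + 10*I/(-488865*I + 256*sqrt(5)))/(-34960 + (-8639 + 21485)) = (30069 + 10*I/(-488865*I + 256*sqrt(5)))/(-34960 + 12846) = (30069 + 10*I/(-488865*I + 256*sqrt(5)))/(-22114) = (30069 + 10*I/(-488865*I + 256*sqrt(5)))*(-1/22114) = -30069/22114 - 5*I/(11057*(-488865*I + 256*sqrt(5)))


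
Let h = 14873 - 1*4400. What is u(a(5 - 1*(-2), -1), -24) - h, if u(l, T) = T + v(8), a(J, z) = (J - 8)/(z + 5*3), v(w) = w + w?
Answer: -10481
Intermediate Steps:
v(w) = 2*w
h = 10473 (h = 14873 - 4400 = 10473)
a(J, z) = (-8 + J)/(15 + z) (a(J, z) = (-8 + J)/(z + 15) = (-8 + J)/(15 + z))
u(l, T) = 16 + T (u(l, T) = T + 2*8 = T + 16 = 16 + T)
u(a(5 - 1*(-2), -1), -24) - h = (16 - 24) - 1*10473 = -8 - 10473 = -10481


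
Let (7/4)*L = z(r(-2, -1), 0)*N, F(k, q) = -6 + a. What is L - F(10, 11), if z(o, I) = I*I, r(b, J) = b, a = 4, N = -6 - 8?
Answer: 2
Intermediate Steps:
N = -14
F(k, q) = -2 (F(k, q) = -6 + 4 = -2)
z(o, I) = I²
L = 0 (L = 4*(0²*(-14))/7 = 4*(0*(-14))/7 = (4/7)*0 = 0)
L - F(10, 11) = 0 - 1*(-2) = 0 + 2 = 2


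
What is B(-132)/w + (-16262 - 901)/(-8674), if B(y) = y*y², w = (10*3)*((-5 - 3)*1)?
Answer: 415709199/43370 ≈ 9585.2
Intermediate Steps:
w = -240 (w = 30*(-8*1) = 30*(-8) = -240)
B(y) = y³
B(-132)/w + (-16262 - 901)/(-8674) = (-132)³/(-240) + (-16262 - 901)/(-8674) = -2299968*(-1/240) - 17163*(-1/8674) = 47916/5 + 17163/8674 = 415709199/43370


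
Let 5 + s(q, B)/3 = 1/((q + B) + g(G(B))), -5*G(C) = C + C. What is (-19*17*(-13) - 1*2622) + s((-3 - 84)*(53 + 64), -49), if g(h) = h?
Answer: 26575863/17014 ≈ 1562.0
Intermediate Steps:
G(C) = -2*C/5 (G(C) = -(C + C)/5 = -2*C/5)
s(q, B) = -15 + 3/(q + 3*B/5) (s(q, B) = -15 + 3/((q + B) - 2*B/5) = -15 + 3/((B + q) - 2*B/5) = -15 + 3/(q + 3*B/5))
(-19*17*(-13) - 1*2622) + s((-3 - 84)*(53 + 64), -49) = (-19*17*(-13) - 1*2622) + 15*(1 - 5*(-3 - 84)*(53 + 64) - 3*(-49))/(3*(-49) + 5*((-3 - 84)*(53 + 64))) = (-323*(-13) - 2622) + 15*(1 - (-435)*117 + 147)/(-147 + 5*(-87*117)) = (4199 - 2622) + 15*(1 - 5*(-10179) + 147)/(-147 + 5*(-10179)) = 1577 + 15*(1 + 50895 + 147)/(-147 - 50895) = 1577 + 15*51043/(-51042) = 1577 + 15*(-1/51042)*51043 = 1577 - 255215/17014 = 26575863/17014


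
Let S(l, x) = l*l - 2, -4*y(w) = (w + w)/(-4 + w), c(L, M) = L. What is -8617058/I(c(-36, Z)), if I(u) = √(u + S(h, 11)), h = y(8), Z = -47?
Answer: 8617058*I*√37/37 ≈ 1.4166e+6*I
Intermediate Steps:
y(w) = -w/(2*(-4 + w)) (y(w) = -(w + w)/(4*(-4 + w)) = -2*w/(4*(-4 + w)) = -w/(2*(-4 + w)))
h = -1 (h = -1*8/(-8 + 2*8) = -1*8/(-8 + 16) = -1*8/8 = -1*8*⅛ = -1)
S(l, x) = -2 + l² (S(l, x) = l² - 2 = -2 + l²)
I(u) = √(-1 + u) (I(u) = √(u + (-2 + (-1)²)) = √(u + (-2 + 1)) = √(u - 1) = √(-1 + u))
-8617058/I(c(-36, Z)) = -8617058/√(-1 - 36) = -8617058*(-I*√37/37) = -(-8617058)*I*√37/37 = 8617058*I*√37/37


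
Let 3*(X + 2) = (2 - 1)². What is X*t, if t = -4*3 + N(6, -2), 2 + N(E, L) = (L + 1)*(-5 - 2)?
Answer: 35/3 ≈ 11.667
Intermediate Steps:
N(E, L) = -9 - 7*L (N(E, L) = -2 + (L + 1)*(-5 - 2) = -2 + (1 + L)*(-7) = -2 + (-7 - 7*L) = -9 - 7*L)
X = -5/3 (X = -2 + (2 - 1)²/3 = -2 + (⅓)*1² = -2 + (⅓)*1 = -2 + ⅓ = -5/3 ≈ -1.6667)
t = -7 (t = -4*3 + (-9 - 7*(-2)) = -12 + (-9 + 14) = -12 + 5 = -7)
X*t = -5/3*(-7) = 35/3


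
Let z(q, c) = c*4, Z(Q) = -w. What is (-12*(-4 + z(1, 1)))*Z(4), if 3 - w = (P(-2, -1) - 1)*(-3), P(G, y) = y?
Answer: 0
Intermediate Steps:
w = -3 (w = 3 - (-1 - 1)*(-3) = 3 - (-2)*(-3) = 3 - 1*6 = 3 - 6 = -3)
Z(Q) = 3 (Z(Q) = -1*(-3) = 3)
z(q, c) = 4*c
(-12*(-4 + z(1, 1)))*Z(4) = -12*(-4 + 4*1)*3 = -12*(-4 + 4)*3 = -12*0*3 = -6*0*3 = 0*3 = 0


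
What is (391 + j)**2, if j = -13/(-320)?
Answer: 15658267689/102400 ≈ 1.5291e+5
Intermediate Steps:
j = 13/320 (j = -13*(-1/320) = 13/320 ≈ 0.040625)
(391 + j)**2 = (391 + 13/320)**2 = (125133/320)**2 = 15658267689/102400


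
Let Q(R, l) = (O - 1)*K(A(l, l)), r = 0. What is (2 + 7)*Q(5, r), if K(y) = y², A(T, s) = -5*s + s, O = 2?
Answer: 0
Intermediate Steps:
A(T, s) = -4*s
Q(R, l) = 16*l² (Q(R, l) = (2 - 1)*(-4*l)² = 1*(16*l²) = 16*l²)
(2 + 7)*Q(5, r) = (2 + 7)*(16*0²) = 9*(16*0) = 9*0 = 0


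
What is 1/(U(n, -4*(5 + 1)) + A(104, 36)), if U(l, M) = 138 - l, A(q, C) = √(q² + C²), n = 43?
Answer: -95/3087 + 4*√757/3087 ≈ 0.0048767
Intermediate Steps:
A(q, C) = √(C² + q²)
1/(U(n, -4*(5 + 1)) + A(104, 36)) = 1/((138 - 1*43) + √(36² + 104²)) = 1/((138 - 43) + √(1296 + 10816)) = 1/(95 + √12112) = 1/(95 + 4*√757)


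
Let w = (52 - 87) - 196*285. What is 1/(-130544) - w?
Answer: 7296756879/130544 ≈ 55895.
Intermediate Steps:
w = -55895 (w = -35 - 55860 = -55895)
1/(-130544) - w = 1/(-130544) - 1*(-55895) = -1/130544 + 55895 = 7296756879/130544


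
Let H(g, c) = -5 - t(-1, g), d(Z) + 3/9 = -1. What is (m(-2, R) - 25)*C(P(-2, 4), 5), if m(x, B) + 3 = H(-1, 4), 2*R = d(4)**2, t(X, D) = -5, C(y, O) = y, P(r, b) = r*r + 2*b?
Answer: -336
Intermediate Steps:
P(r, b) = r**2 + 2*b
d(Z) = -4/3 (d(Z) = -1/3 - 1 = -4/3)
H(g, c) = 0 (H(g, c) = -5 - 1*(-5) = -5 + 5 = 0)
R = 8/9 (R = (-4/3)**2/2 = (1/2)*(16/9) = 8/9 ≈ 0.88889)
m(x, B) = -3 (m(x, B) = -3 + 0 = -3)
(m(-2, R) - 25)*C(P(-2, 4), 5) = (-3 - 25)*((-2)**2 + 2*4) = -28*(4 + 8) = -28*12 = -336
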